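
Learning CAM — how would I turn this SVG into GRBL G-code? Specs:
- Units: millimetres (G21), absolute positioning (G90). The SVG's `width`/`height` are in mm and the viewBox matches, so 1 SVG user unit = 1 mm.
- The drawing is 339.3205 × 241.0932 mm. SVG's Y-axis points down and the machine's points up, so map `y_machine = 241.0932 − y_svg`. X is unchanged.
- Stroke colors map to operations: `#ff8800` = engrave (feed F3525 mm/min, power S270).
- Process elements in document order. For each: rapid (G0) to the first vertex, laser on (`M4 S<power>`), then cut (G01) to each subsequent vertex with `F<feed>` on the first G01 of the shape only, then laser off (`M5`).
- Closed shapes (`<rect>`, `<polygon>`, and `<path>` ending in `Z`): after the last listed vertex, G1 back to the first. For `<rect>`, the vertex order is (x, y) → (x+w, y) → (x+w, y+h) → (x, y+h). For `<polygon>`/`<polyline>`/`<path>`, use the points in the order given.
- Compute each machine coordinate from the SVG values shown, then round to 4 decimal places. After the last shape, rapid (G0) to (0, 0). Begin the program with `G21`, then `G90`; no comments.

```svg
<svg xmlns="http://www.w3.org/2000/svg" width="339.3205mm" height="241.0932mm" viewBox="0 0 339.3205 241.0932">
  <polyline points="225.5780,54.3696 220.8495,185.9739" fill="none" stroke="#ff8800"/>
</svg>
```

viewBox `0 0 339.3205 241.0932` with mm width/height → 1 unit = 1 mm. Flip: y_m = 241.0932 − y_svg.

**Shape 1** — `<polyline>` line segment, stroke `#ff8800` → engrave (S270, F3525). Machine vertices: (225.5780,186.7236) → (220.8495,55.1193). Open path.

G21
G90
G0 X225.5780 Y186.7236
M4 S270
G01 X220.8495 Y55.1193 F3525
M5
G0 X0.0000 Y0.0000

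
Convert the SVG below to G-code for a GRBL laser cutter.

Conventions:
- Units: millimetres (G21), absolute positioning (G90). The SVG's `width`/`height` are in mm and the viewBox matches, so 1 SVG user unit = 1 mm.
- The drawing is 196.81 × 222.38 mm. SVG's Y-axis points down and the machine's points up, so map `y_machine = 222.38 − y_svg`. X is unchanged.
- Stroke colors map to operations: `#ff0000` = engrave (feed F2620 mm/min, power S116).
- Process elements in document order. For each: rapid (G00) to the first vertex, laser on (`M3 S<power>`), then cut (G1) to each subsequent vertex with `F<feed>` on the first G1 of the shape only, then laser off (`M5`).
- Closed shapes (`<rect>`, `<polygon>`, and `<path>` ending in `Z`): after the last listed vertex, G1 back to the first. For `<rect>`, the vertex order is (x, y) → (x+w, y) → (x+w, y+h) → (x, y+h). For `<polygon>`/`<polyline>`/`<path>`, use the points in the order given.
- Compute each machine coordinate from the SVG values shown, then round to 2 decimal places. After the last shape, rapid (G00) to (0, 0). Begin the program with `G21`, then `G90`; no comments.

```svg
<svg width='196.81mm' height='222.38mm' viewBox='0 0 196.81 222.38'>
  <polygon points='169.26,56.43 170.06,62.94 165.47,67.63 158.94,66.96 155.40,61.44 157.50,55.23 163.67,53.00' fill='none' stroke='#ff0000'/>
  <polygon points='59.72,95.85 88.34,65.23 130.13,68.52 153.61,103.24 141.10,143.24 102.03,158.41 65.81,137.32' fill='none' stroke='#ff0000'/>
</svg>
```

1 u = 1 mm; y_m = 222.38 − y.

[1] `<polygon>` regular polygon, #ff0000→engrave S116 F2620: (169.26,165.95) → (170.06,159.44) → (165.47,154.75) → (158.94,155.42) → (155.40,160.94) → (157.50,167.15) → (163.67,169.38) → (169.26,165.95) (closed)

[2] `<polygon>` regular polygon, #ff0000→engrave S116 F2620: (59.72,126.53) → (88.34,157.15) → (130.13,153.86) → (153.61,119.14) → (141.10,79.14) → (102.03,63.97) → (65.81,85.06) → (59.72,126.53) (closed)

G21
G90
G00 X169.26 Y165.95
M3 S116
G1 X170.06 Y159.44 F2620
G1 X165.47 Y154.75
G1 X158.94 Y155.42
G1 X155.40 Y160.94
G1 X157.50 Y167.15
G1 X163.67 Y169.38
G1 X169.26 Y165.95
M5
G00 X59.72 Y126.53
M3 S116
G1 X88.34 Y157.15 F2620
G1 X130.13 Y153.86
G1 X153.61 Y119.14
G1 X141.10 Y79.14
G1 X102.03 Y63.97
G1 X65.81 Y85.06
G1 X59.72 Y126.53
M5
G00 X0.00 Y0.00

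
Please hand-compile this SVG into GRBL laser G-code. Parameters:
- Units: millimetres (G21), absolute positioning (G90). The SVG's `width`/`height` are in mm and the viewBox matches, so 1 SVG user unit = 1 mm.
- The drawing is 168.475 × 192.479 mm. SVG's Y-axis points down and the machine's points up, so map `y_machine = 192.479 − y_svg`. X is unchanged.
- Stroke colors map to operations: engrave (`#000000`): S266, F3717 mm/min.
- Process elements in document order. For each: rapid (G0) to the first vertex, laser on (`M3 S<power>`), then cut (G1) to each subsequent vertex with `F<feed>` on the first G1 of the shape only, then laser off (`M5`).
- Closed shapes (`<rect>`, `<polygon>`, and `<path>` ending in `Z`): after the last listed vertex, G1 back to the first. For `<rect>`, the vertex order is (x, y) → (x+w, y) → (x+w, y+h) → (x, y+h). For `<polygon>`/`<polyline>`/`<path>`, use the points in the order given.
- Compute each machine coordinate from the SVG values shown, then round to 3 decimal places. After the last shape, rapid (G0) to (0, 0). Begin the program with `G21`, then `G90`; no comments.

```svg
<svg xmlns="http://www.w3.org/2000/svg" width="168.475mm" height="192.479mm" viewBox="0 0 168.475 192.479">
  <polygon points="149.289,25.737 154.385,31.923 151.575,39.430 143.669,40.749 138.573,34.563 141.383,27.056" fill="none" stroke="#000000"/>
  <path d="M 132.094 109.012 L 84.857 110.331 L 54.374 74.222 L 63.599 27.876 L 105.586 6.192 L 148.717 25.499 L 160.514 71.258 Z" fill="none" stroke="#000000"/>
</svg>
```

G21
G90
G0 X149.289 Y166.742
M3 S266
G1 X154.385 Y160.556 F3717
G1 X151.575 Y153.049
G1 X143.669 Y151.730
G1 X138.573 Y157.916
G1 X141.383 Y165.423
G1 X149.289 Y166.742
M5
G0 X132.094 Y83.467
M3 S266
G1 X84.857 Y82.148 F3717
G1 X54.374 Y118.257
G1 X63.599 Y164.603
G1 X105.586 Y186.287
G1 X148.717 Y166.980
G1 X160.514 Y121.221
G1 X132.094 Y83.467
M5
G0 X0.000 Y0.000

1 u = 1 mm; y_m = 192.479 − y.

[1] `<polygon>` regular polygon, #000000→engrave S266 F3717: (149.289,166.742) → (154.385,160.556) → (151.575,153.049) → (143.669,151.730) → (138.573,157.916) → (141.383,165.423) → (149.289,166.742) (closed)

[2] `<path>` regular polygon, #000000→engrave S266 F3717: (132.094,83.467) → (84.857,82.148) → (54.374,118.257) → (63.599,164.603) → (105.586,186.287) → (148.717,166.980) → (160.514,121.221) → (132.094,83.467) (closed)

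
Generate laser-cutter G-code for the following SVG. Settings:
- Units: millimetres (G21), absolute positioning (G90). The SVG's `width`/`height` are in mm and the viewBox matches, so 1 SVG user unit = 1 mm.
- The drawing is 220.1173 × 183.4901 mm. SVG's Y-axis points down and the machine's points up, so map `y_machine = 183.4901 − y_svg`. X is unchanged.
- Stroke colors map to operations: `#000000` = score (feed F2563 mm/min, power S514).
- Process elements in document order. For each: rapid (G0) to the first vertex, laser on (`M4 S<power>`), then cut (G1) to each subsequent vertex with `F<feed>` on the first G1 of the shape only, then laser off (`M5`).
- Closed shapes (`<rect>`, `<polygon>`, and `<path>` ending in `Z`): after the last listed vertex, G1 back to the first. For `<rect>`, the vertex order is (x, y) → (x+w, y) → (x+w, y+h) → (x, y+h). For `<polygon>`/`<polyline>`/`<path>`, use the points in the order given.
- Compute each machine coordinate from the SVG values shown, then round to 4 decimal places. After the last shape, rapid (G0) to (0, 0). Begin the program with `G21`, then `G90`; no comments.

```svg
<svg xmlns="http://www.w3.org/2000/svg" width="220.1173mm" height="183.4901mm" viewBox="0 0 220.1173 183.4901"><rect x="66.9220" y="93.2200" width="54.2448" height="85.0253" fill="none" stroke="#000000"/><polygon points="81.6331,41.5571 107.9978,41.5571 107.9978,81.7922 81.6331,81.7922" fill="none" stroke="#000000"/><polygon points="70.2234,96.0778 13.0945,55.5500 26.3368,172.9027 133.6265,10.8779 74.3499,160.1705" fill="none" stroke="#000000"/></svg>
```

1 u = 1 mm; y_m = 183.4901 − y.

[1] `<rect>` rectangle, #000000→score S514 F2563: (66.9220,90.2701) → (121.1668,90.2701) → (121.1668,5.2448) → (66.9220,5.2448) → (66.9220,90.2701) (closed)

[2] `<polygon>` rectangle, #000000→score S514 F2563: (81.6331,141.9330) → (107.9978,141.9330) → (107.9978,101.6979) → (81.6331,101.6979) → (81.6331,141.9330) (closed)

[3] `<polygon>` closed polygon, #000000→score S514 F2563: (70.2234,87.4123) → (13.0945,127.9401) → (26.3368,10.5874) → (133.6265,172.6122) → (74.3499,23.3196) → (70.2234,87.4123) (closed)

G21
G90
G0 X66.9220 Y90.2701
M4 S514
G1 X121.1668 Y90.2701 F2563
G1 X121.1668 Y5.2448
G1 X66.9220 Y5.2448
G1 X66.9220 Y90.2701
M5
G0 X81.6331 Y141.9330
M4 S514
G1 X107.9978 Y141.9330 F2563
G1 X107.9978 Y101.6979
G1 X81.6331 Y101.6979
G1 X81.6331 Y141.9330
M5
G0 X70.2234 Y87.4123
M4 S514
G1 X13.0945 Y127.9401 F2563
G1 X26.3368 Y10.5874
G1 X133.6265 Y172.6122
G1 X74.3499 Y23.3196
G1 X70.2234 Y87.4123
M5
G0 X0.0000 Y0.0000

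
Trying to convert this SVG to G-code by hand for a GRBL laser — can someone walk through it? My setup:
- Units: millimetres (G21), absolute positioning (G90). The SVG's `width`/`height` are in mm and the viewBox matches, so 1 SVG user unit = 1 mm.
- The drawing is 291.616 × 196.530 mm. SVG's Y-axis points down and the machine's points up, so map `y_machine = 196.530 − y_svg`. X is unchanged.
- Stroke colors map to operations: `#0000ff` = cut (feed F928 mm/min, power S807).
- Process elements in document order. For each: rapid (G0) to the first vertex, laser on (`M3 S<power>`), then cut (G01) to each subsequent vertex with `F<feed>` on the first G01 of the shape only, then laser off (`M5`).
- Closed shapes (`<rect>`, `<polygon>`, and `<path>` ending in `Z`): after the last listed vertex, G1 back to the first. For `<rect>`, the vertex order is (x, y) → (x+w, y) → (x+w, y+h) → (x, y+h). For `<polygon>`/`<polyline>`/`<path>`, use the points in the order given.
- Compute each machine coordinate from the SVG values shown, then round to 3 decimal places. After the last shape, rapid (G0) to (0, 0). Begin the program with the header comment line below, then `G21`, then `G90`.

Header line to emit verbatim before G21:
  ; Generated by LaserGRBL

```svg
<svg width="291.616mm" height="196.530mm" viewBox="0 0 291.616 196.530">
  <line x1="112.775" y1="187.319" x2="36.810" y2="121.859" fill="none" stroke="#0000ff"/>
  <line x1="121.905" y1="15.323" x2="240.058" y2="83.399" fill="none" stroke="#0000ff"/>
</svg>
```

; Generated by LaserGRBL
G21
G90
G0 X112.775 Y9.211
M3 S807
G01 X36.810 Y74.671 F928
M5
G0 X121.905 Y181.207
M3 S807
G01 X240.058 Y113.131 F928
M5
G0 X0.000 Y0.000

viewBox `0 0 291.616 196.530` with mm width/height → 1 unit = 1 mm. Flip: y_m = 196.530 − y_svg.

**Shape 1** — `<line>` line segment, stroke `#0000ff` → cut (S807, F928). Machine vertices: (112.775,9.211) → (36.810,74.671). Open path.

**Shape 2** — `<line>` line segment, stroke `#0000ff` → cut (S807, F928). Machine vertices: (121.905,181.207) → (240.058,113.131). Open path.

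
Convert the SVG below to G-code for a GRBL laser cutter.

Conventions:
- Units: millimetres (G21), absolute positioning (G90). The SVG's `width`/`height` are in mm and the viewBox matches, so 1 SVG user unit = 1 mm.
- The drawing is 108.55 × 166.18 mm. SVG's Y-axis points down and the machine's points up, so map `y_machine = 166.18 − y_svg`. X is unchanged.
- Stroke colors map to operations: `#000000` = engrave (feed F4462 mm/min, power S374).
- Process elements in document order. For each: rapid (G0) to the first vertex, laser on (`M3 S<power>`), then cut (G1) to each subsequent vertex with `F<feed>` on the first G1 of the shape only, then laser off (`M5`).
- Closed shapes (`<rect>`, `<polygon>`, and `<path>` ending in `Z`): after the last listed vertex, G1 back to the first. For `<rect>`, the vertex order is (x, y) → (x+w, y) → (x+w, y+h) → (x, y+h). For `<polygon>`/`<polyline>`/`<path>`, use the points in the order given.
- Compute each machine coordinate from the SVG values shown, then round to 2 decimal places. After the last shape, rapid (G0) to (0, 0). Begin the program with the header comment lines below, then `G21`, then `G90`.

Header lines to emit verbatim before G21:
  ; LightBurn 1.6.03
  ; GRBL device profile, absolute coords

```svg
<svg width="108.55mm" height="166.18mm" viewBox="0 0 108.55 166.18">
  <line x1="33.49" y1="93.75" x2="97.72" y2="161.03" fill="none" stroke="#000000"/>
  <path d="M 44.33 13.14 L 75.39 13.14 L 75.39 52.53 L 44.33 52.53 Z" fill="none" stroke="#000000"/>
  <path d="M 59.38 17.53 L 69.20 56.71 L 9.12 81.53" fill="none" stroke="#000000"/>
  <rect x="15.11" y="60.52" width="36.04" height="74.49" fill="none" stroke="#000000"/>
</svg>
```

; LightBurn 1.6.03
; GRBL device profile, absolute coords
G21
G90
G0 X33.49 Y72.43
M3 S374
G1 X97.72 Y5.15 F4462
M5
G0 X44.33 Y153.04
M3 S374
G1 X75.39 Y153.04 F4462
G1 X75.39 Y113.65
G1 X44.33 Y113.65
G1 X44.33 Y153.04
M5
G0 X59.38 Y148.65
M3 S374
G1 X69.20 Y109.47 F4462
G1 X9.12 Y84.65
M5
G0 X15.11 Y105.66
M3 S374
G1 X51.15 Y105.66 F4462
G1 X51.15 Y31.17
G1 X15.11 Y31.17
G1 X15.11 Y105.66
M5
G0 X0.00 Y0.00

Since the viewBox matches the mm dimensions, user units are millimetres directly. The only transform is the Y-flip y_m = 166.18 − y_svg.

Shape 1 is a line segment drawn with `<line>`. Its stroke #000000 means engrave at S374, F4462. After flipping Y the toolpath is (33.49,72.43) → (97.72,5.15).

Shape 2 is a rectangle drawn with `<path>`. Its stroke #000000 means engrave at S374, F4462. After flipping Y the toolpath is (44.33,153.04) → (75.39,153.04) → (75.39,113.65) → (44.33,113.65) → (44.33,153.04), returning to the start.

Shape 3 is a open polyline drawn with `<path>`. Its stroke #000000 means engrave at S374, F4462. After flipping Y the toolpath is (59.38,148.65) → (69.20,109.47) → (9.12,84.65).

Shape 4 is a rectangle drawn with `<rect>`. Its stroke #000000 means engrave at S374, F4462. After flipping Y the toolpath is (15.11,105.66) → (51.15,105.66) → (51.15,31.17) → (15.11,31.17) → (15.11,105.66), returning to the start.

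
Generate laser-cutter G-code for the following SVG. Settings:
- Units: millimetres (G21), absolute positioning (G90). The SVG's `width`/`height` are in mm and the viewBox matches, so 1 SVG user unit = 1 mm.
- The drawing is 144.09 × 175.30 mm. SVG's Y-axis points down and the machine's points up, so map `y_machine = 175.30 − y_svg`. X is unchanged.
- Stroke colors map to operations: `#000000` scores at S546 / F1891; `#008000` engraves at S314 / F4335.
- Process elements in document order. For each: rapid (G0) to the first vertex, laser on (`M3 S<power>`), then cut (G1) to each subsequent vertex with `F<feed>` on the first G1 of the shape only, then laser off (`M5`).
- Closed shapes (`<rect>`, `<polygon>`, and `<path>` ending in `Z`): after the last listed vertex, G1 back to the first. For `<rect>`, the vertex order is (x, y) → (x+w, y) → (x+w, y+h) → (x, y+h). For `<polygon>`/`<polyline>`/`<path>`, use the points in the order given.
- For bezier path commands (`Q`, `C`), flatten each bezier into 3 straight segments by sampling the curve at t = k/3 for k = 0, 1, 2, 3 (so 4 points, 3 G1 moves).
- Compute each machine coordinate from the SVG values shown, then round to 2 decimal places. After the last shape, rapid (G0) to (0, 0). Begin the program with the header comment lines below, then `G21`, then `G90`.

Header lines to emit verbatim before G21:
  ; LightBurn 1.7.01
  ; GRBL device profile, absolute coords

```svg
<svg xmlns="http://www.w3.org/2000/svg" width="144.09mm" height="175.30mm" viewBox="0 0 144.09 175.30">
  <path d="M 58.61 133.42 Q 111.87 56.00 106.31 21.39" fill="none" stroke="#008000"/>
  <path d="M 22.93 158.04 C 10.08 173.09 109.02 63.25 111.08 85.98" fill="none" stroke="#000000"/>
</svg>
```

; LightBurn 1.7.01
; GRBL device profile, absolute coords
G21
G90
G0 X58.61 Y41.88
M3 S314
G1 X87.58 Y88.74 F4335
G1 X103.48 Y126.08
G1 X106.31 Y153.91
M5
G0 X22.93 Y17.26
M3 S546
G1 X39.61 Y34.30 F1891
G1 X84.46 Y77.40
G1 X111.08 Y89.32
M5
G0 X0.00 Y0.00

1 u = 1 mm; y_m = 175.30 − y.

[1] `<path>` quadratic bezier, #008000→engrave S314 F4335: (58.61,41.88) → (87.58,88.74) → (103.48,126.08) → (106.31,153.91)

[2] `<path>` cubic bezier, #000000→score S546 F1891: (22.93,17.26) → (39.61,34.30) → (84.46,77.40) → (111.08,89.32)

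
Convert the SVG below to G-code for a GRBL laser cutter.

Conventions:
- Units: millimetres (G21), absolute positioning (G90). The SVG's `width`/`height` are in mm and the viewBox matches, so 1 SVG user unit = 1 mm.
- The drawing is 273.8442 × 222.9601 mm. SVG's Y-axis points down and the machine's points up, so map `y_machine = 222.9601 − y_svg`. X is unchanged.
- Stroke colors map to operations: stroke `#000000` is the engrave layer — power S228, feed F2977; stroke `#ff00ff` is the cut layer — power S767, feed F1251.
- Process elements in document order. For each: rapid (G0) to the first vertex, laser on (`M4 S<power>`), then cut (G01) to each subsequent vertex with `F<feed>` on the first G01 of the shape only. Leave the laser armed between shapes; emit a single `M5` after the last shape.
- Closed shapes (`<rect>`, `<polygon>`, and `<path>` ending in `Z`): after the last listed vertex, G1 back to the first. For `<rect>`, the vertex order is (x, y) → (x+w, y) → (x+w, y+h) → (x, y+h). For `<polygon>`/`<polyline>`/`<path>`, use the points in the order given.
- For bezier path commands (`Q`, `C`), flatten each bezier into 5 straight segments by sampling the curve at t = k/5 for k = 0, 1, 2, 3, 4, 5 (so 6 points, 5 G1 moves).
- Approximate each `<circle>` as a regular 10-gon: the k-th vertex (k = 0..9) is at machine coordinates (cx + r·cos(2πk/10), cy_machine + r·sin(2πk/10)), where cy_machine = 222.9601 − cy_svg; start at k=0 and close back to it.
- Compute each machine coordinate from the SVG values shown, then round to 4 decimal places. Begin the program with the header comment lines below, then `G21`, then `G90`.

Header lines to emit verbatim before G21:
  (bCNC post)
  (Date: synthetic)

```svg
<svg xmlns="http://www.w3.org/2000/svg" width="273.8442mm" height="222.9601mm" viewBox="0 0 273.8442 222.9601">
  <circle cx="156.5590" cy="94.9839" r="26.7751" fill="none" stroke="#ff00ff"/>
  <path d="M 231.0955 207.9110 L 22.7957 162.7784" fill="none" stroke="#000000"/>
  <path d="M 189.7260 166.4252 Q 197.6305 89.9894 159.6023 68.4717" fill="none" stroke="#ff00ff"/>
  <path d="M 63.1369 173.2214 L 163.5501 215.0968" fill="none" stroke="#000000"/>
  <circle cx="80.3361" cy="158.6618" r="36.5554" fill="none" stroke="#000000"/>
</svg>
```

viewBox `0 0 273.8442 222.9601` with mm width/height → 1 unit = 1 mm. Flip: y_m = 222.9601 − y_svg.

**Shape 1** — `<circle>` circle, stroke `#ff00ff` → cut (S767, F1251). Machine vertices: (183.3341,127.9762) → (178.2205,143.7142) → (164.8330,153.4408) → (148.2850,153.4408) → (134.8975,143.7142) → (129.7839,127.9762) → (134.8975,112.2382) → (148.2850,102.5116) → (164.8330,102.5116) → (178.2205,112.2382) → (183.3341,127.9762). Closed: final G1 returns to the first vertex.

**Shape 2** — `<path>` line segment, stroke `#000000` → engrave (S228, F2977). Machine vertices: (231.0955,15.0491) → (22.7957,60.1817). Open path.

**Shape 3** — `<path>` quadratic bezier, stroke `#ff00ff` → cut (S767, F1251). Control points (SVG): P0=(189.7260,166.4252), P1=(197.6305,89.9894), P2=(159.6023,68.4717); sampled at t=k/5. Machine vertices: (189.7260,56.5349) → (191.0505,84.9125) → (188.7004,108.8966) → (182.6756,128.4873) → (172.9763,143.6846) → (159.6023,154.4884). Open path.

**Shape 4** — `<path>` line segment, stroke `#000000` → engrave (S228, F2977). Machine vertices: (63.1369,49.7387) → (163.5501,7.8633). Open path.

**Shape 5** — `<circle>` circle, stroke `#000000` → engrave (S228, F2977). Machine vertices: (116.8915,64.2983) → (109.9100,85.7850) → (91.6323,99.0646) → (69.0399,99.0646) → (50.7622,85.7850) → (43.7807,64.2983) → (50.7622,42.8116) → (69.0399,29.5320) → (91.6323,29.5320) → (109.9100,42.8116) → (116.8915,64.2983). Closed: final G1 returns to the first vertex.

(bCNC post)
(Date: synthetic)
G21
G90
G0 X183.3341 Y127.9762
M4 S767
G01 X178.2205 Y143.7142 F1251
G01 X164.8330 Y153.4408
G01 X148.2850 Y153.4408
G01 X134.8975 Y143.7142
G01 X129.7839 Y127.9762
G01 X134.8975 Y112.2382
G01 X148.2850 Y102.5116
G01 X164.8330 Y102.5116
G01 X178.2205 Y112.2382
G01 X183.3341 Y127.9762
G0 X231.0955 Y15.0491
M4 S228
G01 X22.7957 Y60.1817 F2977
G0 X189.7260 Y56.5349
M4 S767
G01 X191.0505 Y84.9125 F1251
G01 X188.7004 Y108.8966
G01 X182.6756 Y128.4873
G01 X172.9763 Y143.6846
G01 X159.6023 Y154.4884
G0 X63.1369 Y49.7387
M4 S228
G01 X163.5501 Y7.8633 F2977
G0 X116.8915 Y64.2983
M4 S228
G01 X109.9100 Y85.7850 F2977
G01 X91.6323 Y99.0646
G01 X69.0399 Y99.0646
G01 X50.7622 Y85.7850
G01 X43.7807 Y64.2983
G01 X50.7622 Y42.8116
G01 X69.0399 Y29.5320
G01 X91.6323 Y29.5320
G01 X109.9100 Y42.8116
G01 X116.8915 Y64.2983
M5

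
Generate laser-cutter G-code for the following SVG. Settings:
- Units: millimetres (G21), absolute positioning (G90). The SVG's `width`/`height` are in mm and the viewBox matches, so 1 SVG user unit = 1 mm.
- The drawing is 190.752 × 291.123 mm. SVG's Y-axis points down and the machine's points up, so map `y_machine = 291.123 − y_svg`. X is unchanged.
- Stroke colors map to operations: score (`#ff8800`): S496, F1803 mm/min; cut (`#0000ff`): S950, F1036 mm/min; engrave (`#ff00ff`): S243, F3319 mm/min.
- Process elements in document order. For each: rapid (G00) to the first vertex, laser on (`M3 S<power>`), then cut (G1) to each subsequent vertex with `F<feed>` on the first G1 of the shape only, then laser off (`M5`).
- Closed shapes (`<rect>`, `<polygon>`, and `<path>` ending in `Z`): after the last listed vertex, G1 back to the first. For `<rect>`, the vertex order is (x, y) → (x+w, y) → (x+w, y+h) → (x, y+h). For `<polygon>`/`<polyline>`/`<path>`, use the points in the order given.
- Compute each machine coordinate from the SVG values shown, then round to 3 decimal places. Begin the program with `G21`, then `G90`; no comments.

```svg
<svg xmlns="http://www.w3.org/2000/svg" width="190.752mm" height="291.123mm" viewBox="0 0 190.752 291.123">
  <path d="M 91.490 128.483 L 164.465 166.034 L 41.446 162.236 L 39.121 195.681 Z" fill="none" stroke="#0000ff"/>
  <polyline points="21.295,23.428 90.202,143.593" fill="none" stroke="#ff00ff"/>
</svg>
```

G21
G90
G00 X91.490 Y162.640
M3 S950
G1 X164.465 Y125.089 F1036
G1 X41.446 Y128.887
G1 X39.121 Y95.442
G1 X91.490 Y162.640
M5
G00 X21.295 Y267.695
M3 S243
G1 X90.202 Y147.530 F3319
M5

Since the viewBox matches the mm dimensions, user units are millimetres directly. The only transform is the Y-flip y_m = 291.123 − y_svg.

Shape 1 is a closed polygon drawn with `<path>`. Its stroke #0000ff means cut at S950, F1036. After flipping Y the toolpath is (91.490,162.640) → (164.465,125.089) → (41.446,128.887) → (39.121,95.442) → (91.490,162.640), returning to the start.

Shape 2 is a line segment drawn with `<polyline>`. Its stroke #ff00ff means engrave at S243, F3319. After flipping Y the toolpath is (21.295,267.695) → (90.202,147.530).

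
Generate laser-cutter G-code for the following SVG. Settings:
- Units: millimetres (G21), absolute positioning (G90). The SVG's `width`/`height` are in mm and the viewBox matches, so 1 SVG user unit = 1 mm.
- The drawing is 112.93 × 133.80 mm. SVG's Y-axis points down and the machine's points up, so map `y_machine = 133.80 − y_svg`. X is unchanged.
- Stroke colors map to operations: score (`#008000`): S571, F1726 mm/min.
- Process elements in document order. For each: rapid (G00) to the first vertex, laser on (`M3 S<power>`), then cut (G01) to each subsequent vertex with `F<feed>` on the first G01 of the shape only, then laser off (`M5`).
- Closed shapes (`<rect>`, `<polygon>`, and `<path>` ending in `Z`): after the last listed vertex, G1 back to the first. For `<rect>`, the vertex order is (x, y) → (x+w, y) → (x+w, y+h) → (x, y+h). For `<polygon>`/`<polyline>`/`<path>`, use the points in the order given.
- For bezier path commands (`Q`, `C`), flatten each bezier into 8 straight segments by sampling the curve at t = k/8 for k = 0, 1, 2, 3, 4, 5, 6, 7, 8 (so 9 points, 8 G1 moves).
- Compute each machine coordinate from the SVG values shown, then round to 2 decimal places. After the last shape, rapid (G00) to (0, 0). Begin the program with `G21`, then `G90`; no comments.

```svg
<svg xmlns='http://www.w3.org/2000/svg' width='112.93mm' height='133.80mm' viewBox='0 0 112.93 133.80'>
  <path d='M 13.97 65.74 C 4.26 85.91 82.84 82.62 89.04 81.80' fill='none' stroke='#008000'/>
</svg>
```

Since the viewBox matches the mm dimensions, user units are millimetres directly. The only transform is the Y-flip y_m = 133.80 − y_svg.

Shape 1 is a cubic bezier drawn with `<path>`. Its stroke #008000 means score at S571, F1726. After flipping Y the toolpath is (13.97,68.06) → (14.15,61.55) → (20.73,56.93) → (31.82,53.90) → (45.54,52.16) → (60.00,51.40) → (73.33,51.33) → (83.64,51.63) → (89.04,52.00).

G21
G90
G00 X13.97 Y68.06
M3 S571
G01 X14.15 Y61.55 F1726
G01 X20.73 Y56.93
G01 X31.82 Y53.90
G01 X45.54 Y52.16
G01 X60.00 Y51.40
G01 X73.33 Y51.33
G01 X83.64 Y51.63
G01 X89.04 Y52.00
M5
G00 X0.00 Y0.00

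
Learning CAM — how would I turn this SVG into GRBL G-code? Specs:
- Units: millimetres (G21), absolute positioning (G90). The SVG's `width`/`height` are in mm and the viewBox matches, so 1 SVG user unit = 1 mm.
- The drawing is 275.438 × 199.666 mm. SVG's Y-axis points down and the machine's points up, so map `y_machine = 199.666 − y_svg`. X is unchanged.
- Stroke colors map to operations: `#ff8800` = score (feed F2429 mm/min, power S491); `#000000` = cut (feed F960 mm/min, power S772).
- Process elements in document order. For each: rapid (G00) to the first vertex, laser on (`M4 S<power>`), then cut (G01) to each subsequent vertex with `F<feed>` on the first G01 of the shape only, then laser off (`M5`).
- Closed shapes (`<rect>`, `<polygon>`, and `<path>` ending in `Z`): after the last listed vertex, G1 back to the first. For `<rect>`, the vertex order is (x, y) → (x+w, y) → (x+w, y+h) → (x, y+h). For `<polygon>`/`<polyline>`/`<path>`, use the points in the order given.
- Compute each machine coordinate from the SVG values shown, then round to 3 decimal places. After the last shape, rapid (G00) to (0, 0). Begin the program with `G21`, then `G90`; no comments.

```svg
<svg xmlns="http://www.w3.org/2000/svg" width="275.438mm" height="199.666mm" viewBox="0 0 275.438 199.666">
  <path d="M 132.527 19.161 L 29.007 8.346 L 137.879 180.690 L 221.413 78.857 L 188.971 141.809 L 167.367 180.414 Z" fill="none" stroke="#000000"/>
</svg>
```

viewBox `0 0 275.438 199.666` with mm width/height → 1 unit = 1 mm. Flip: y_m = 199.666 − y_svg.

**Shape 1** — `<path>` closed polygon, stroke `#000000` → cut (S772, F960). Machine vertices: (132.527,180.505) → (29.007,191.320) → (137.879,18.976) → (221.413,120.809) → (188.971,57.857) → (167.367,19.252) → (132.527,180.505). Closed: final G1 returns to the first vertex.

G21
G90
G00 X132.527 Y180.505
M4 S772
G01 X29.007 Y191.320 F960
G01 X137.879 Y18.976
G01 X221.413 Y120.809
G01 X188.971 Y57.857
G01 X167.367 Y19.252
G01 X132.527 Y180.505
M5
G00 X0.000 Y0.000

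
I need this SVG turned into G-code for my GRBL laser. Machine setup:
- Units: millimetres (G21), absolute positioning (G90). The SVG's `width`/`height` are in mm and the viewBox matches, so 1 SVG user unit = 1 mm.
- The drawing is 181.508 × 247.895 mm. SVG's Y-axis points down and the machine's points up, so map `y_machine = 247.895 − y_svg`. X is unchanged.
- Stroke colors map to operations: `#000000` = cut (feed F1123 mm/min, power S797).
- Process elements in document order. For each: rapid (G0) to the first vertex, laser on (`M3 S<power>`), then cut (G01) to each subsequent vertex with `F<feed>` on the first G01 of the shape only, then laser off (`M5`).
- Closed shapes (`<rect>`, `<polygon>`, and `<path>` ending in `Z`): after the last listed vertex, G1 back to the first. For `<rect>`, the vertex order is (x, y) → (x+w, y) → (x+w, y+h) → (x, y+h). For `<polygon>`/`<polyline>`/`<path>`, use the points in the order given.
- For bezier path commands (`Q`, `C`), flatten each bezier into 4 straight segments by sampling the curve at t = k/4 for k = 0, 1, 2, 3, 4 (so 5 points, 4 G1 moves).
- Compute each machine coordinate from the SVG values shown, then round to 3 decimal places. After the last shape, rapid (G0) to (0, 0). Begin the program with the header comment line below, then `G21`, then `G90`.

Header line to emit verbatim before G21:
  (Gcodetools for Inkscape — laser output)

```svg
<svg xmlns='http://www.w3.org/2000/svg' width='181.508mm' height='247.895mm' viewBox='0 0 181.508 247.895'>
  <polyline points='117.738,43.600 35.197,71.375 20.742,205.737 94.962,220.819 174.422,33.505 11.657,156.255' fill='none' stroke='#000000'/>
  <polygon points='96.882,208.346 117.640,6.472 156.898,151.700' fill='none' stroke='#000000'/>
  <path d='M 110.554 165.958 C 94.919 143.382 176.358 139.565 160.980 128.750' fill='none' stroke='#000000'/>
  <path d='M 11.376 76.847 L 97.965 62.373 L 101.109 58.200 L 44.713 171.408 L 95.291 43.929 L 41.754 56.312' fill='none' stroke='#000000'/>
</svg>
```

(Gcodetools for Inkscape — laser output)
G21
G90
G0 X117.738 Y204.295
M3 S797
G01 X35.197 Y176.520 F1123
G01 X20.742 Y42.158
G01 X94.962 Y27.076
G01 X174.422 Y214.390
G01 X11.657 Y91.640
M5
G0 X96.882 Y39.549
M3 S797
G01 X117.640 Y241.423 F1123
G01 X156.898 Y96.195
G01 X96.882 Y39.549
M5
G0 X110.554 Y81.937
M3 S797
G01 X114.000 Y95.754 F1123
G01 X135.671 Y104.951
G01 X157.390 Y111.943
G01 X160.980 Y119.145
M5
G0 X11.376 Y171.048
M3 S797
G01 X97.965 Y185.522 F1123
G01 X101.109 Y189.695
G01 X44.713 Y76.487
G01 X95.291 Y203.966
G01 X41.754 Y191.583
M5
G0 X0.000 Y0.000

1 u = 1 mm; y_m = 247.895 − y.

[1] `<polyline>` open polyline, #000000→cut S797 F1123: (117.738,204.295) → (35.197,176.520) → (20.742,42.158) → (94.962,27.076) → (174.422,214.390) → (11.657,91.640)

[2] `<polygon>` closed polygon, #000000→cut S797 F1123: (96.882,39.549) → (117.640,241.423) → (156.898,96.195) → (96.882,39.549) (closed)

[3] `<path>` cubic bezier, #000000→cut S797 F1123: (110.554,81.937) → (114.000,95.754) → (135.671,104.951) → (157.390,111.943) → (160.980,119.145)

[4] `<path>` open polyline, #000000→cut S797 F1123: (11.376,171.048) → (97.965,185.522) → (101.109,189.695) → (44.713,76.487) → (95.291,203.966) → (41.754,191.583)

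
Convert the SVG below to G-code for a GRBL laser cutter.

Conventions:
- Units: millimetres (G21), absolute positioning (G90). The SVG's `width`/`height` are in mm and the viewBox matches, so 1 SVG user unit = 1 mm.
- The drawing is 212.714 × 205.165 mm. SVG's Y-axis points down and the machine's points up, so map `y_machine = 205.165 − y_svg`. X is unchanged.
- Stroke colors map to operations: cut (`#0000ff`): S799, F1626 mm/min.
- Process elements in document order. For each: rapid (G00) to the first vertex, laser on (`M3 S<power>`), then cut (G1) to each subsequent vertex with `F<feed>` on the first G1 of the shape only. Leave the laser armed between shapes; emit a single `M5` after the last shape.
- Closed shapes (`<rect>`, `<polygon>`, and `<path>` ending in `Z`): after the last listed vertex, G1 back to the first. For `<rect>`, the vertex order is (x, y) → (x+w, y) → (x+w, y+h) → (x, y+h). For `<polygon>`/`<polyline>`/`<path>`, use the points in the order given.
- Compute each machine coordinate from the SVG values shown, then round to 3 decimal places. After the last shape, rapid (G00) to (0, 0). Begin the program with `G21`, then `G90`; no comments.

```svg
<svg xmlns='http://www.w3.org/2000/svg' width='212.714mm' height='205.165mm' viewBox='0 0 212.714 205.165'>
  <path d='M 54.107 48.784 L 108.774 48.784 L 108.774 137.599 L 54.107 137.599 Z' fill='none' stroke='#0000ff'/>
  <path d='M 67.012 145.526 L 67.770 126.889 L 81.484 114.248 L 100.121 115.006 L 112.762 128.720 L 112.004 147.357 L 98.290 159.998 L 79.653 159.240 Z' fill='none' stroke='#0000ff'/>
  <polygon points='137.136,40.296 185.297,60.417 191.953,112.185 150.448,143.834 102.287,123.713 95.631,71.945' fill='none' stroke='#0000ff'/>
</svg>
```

1 u = 1 mm; y_m = 205.165 − y.

[1] `<path>` rectangle, #0000ff→cut S799 F1626: (54.107,156.381) → (108.774,156.381) → (108.774,67.566) → (54.107,67.566) → (54.107,156.381) (closed)

[2] `<path>` regular polygon, #0000ff→cut S799 F1626: (67.012,59.639) → (67.770,78.276) → (81.484,90.917) → (100.121,90.159) → (112.762,76.445) → (112.004,57.808) → (98.290,45.167) → (79.653,45.925) → (67.012,59.639) (closed)

[3] `<polygon>` regular polygon, #0000ff→cut S799 F1626: (137.136,164.869) → (185.297,144.748) → (191.953,92.980) → (150.448,61.331) → (102.287,81.452) → (95.631,133.220) → (137.136,164.869) (closed)

G21
G90
G00 X54.107 Y156.381
M3 S799
G1 X108.774 Y156.381 F1626
G1 X108.774 Y67.566
G1 X54.107 Y67.566
G1 X54.107 Y156.381
G00 X67.012 Y59.639
M3 S799
G1 X67.770 Y78.276 F1626
G1 X81.484 Y90.917
G1 X100.121 Y90.159
G1 X112.762 Y76.445
G1 X112.004 Y57.808
G1 X98.290 Y45.167
G1 X79.653 Y45.925
G1 X67.012 Y59.639
G00 X137.136 Y164.869
M3 S799
G1 X185.297 Y144.748 F1626
G1 X191.953 Y92.980
G1 X150.448 Y61.331
G1 X102.287 Y81.452
G1 X95.631 Y133.220
G1 X137.136 Y164.869
M5
G00 X0.000 Y0.000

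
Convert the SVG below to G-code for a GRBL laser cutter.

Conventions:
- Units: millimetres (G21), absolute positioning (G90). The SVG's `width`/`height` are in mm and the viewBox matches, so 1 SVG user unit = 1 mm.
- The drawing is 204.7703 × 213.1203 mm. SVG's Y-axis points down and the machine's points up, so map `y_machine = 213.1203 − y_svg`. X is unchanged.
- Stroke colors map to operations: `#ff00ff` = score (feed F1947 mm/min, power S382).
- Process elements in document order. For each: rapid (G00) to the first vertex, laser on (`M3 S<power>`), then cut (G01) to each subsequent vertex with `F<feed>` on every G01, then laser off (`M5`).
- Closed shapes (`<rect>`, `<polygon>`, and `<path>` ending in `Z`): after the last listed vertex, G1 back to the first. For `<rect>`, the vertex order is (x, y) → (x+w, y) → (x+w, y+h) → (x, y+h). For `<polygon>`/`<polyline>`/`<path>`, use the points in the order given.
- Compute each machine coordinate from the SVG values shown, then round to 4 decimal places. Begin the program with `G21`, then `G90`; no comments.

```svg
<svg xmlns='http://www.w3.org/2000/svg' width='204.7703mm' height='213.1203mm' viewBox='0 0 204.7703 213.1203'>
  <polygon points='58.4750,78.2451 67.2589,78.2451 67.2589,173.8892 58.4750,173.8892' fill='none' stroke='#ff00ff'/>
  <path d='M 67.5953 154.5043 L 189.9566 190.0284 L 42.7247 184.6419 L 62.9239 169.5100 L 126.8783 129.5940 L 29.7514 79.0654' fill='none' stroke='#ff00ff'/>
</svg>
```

G21
G90
G00 X58.4750 Y134.8752
M3 S382
G01 X67.2589 Y134.8752 F1947
G01 X67.2589 Y39.2311 F1947
G01 X58.4750 Y39.2311 F1947
G01 X58.4750 Y134.8752 F1947
M5
G00 X67.5953 Y58.6160
M3 S382
G01 X189.9566 Y23.0919 F1947
G01 X42.7247 Y28.4784 F1947
G01 X62.9239 Y43.6103 F1947
G01 X126.8783 Y83.5263 F1947
G01 X29.7514 Y134.0549 F1947
M5

1 u = 1 mm; y_m = 213.1203 − y.

[1] `<polygon>` rectangle, #ff00ff→score S382 F1947: (58.4750,134.8752) → (67.2589,134.8752) → (67.2589,39.2311) → (58.4750,39.2311) → (58.4750,134.8752) (closed)

[2] `<path>` open polyline, #ff00ff→score S382 F1947: (67.5953,58.6160) → (189.9566,23.0919) → (42.7247,28.4784) → (62.9239,43.6103) → (126.8783,83.5263) → (29.7514,134.0549)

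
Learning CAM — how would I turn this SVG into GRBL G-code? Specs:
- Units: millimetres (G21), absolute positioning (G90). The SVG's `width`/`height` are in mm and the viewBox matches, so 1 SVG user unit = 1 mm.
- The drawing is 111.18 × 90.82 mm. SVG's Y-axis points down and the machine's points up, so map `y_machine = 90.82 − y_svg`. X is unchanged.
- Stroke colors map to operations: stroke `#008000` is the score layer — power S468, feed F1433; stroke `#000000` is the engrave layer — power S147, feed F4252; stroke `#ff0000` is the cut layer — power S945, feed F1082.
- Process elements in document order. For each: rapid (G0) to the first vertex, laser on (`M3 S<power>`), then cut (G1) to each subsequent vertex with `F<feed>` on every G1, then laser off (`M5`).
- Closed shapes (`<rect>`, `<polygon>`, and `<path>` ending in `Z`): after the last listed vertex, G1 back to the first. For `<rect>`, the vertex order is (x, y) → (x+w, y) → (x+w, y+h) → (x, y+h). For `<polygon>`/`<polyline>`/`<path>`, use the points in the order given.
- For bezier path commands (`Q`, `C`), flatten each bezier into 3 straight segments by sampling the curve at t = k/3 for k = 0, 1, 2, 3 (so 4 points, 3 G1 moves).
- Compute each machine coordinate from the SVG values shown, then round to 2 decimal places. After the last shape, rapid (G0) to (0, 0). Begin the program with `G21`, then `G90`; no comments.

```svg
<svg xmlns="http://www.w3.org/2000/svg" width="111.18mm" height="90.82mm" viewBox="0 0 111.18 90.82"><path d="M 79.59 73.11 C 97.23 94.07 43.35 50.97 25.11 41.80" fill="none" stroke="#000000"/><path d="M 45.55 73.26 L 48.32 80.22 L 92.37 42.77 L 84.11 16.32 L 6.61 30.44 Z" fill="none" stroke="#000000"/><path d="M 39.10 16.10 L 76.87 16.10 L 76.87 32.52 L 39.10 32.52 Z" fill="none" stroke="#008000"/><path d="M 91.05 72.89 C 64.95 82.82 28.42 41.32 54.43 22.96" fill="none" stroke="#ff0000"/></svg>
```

1 u = 1 mm; y_m = 90.82 − y.

[1] `<path>` cubic bezier, #000000→engrave S147 F4252: (79.59,17.71) → (77.36,14.47) → (51.26,32.17) → (25.11,49.02)

[2] `<path>` closed polygon, #000000→engrave S147 F4252: (45.55,17.56) → (48.32,10.60) → (92.37,48.05) → (84.11,74.50) → (6.61,60.38) → (45.55,17.56) (closed)

[3] `<path>` rectangle, #008000→score S468 F1433: (39.10,74.72) → (76.87,74.72) → (76.87,58.30) → (39.10,58.30) → (39.10,74.72) (closed)

[4] `<path>` cubic bezier, #ff0000→cut S945 F1082: (91.05,17.93) → (64.18,22.38) → (46.56,44.55) → (54.43,67.86)

G21
G90
G0 X79.59 Y17.71
M3 S147
G1 X77.36 Y14.47 F4252
G1 X51.26 Y32.17 F4252
G1 X25.11 Y49.02 F4252
M5
G0 X45.55 Y17.56
M3 S147
G1 X48.32 Y10.60 F4252
G1 X92.37 Y48.05 F4252
G1 X84.11 Y74.50 F4252
G1 X6.61 Y60.38 F4252
G1 X45.55 Y17.56 F4252
M5
G0 X39.10 Y74.72
M3 S468
G1 X76.87 Y74.72 F1433
G1 X76.87 Y58.30 F1433
G1 X39.10 Y58.30 F1433
G1 X39.10 Y74.72 F1433
M5
G0 X91.05 Y17.93
M3 S945
G1 X64.18 Y22.38 F1082
G1 X46.56 Y44.55 F1082
G1 X54.43 Y67.86 F1082
M5
G0 X0.00 Y0.00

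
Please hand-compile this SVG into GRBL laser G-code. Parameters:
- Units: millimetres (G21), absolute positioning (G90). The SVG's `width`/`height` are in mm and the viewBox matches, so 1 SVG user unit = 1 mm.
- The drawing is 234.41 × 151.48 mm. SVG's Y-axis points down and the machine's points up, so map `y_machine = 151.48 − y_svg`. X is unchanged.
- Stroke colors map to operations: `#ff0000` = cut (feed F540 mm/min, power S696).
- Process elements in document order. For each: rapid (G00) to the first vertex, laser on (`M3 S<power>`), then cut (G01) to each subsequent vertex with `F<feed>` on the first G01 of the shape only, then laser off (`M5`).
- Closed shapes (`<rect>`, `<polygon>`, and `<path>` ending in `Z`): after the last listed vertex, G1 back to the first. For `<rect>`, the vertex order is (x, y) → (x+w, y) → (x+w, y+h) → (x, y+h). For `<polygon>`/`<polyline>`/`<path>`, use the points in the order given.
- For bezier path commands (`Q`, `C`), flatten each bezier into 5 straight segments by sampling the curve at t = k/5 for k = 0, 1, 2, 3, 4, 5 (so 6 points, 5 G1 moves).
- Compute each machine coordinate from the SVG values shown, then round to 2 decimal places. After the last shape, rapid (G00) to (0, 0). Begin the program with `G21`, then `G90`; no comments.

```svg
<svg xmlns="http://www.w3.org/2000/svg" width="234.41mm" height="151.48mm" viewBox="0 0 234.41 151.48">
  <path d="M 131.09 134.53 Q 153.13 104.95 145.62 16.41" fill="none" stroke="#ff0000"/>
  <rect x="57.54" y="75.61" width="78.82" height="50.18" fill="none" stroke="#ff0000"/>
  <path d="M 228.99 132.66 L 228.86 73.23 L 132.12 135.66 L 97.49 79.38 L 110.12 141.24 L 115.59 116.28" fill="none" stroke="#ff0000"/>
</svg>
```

Since the viewBox matches the mm dimensions, user units are millimetres directly. The only transform is the Y-flip y_m = 151.48 − y_svg.

Shape 1 is a quadratic bezier drawn with `<path>`. Its stroke #ff0000 means cut at S696, F540. After flipping Y the toolpath is (131.09,16.95) → (138.72,31.14) → (143.99,50.05) → (146.90,73.67) → (147.44,102.01) → (145.62,135.07).

Shape 2 is a rectangle drawn with `<rect>`. Its stroke #ff0000 means cut at S696, F540. After flipping Y the toolpath is (57.54,75.87) → (136.36,75.87) → (136.36,25.69) → (57.54,25.69) → (57.54,75.87), returning to the start.

Shape 3 is a open polyline drawn with `<path>`. Its stroke #ff0000 means cut at S696, F540. After flipping Y the toolpath is (228.99,18.82) → (228.86,78.25) → (132.12,15.82) → (97.49,72.10) → (110.12,10.24) → (115.59,35.20).

G21
G90
G00 X131.09 Y16.95
M3 S696
G01 X138.72 Y31.14 F540
G01 X143.99 Y50.05
G01 X146.90 Y73.67
G01 X147.44 Y102.01
G01 X145.62 Y135.07
M5
G00 X57.54 Y75.87
M3 S696
G01 X136.36 Y75.87 F540
G01 X136.36 Y25.69
G01 X57.54 Y25.69
G01 X57.54 Y75.87
M5
G00 X228.99 Y18.82
M3 S696
G01 X228.86 Y78.25 F540
G01 X132.12 Y15.82
G01 X97.49 Y72.10
G01 X110.12 Y10.24
G01 X115.59 Y35.20
M5
G00 X0.00 Y0.00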